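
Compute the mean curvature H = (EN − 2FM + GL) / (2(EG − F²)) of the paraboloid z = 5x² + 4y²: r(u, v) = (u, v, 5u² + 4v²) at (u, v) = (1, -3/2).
H = 1129*sqrt(5)/8575

With E = 100*u^2 + 1, F = 80*u*v, G = 64*v^2 + 1, L = 10/sqrt(100*u^2 + 64*v^2 + 1), M = 0, N = 8/sqrt(100*u^2 + 64*v^2 + 1), assemble
  H = (EN − 2FM + GL) / (2(EG − F²)) = (400*u^2 + 320*v^2 + 9)/(100*u^2 + 64*v^2 + 1)^(3/2).
At (u, v) = (1, -3/2): H = 1129*sqrt(5)/8575.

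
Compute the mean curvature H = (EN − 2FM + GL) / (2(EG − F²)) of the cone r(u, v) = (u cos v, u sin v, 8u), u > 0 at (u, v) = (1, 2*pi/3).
H = 4*sqrt(65)/65

With E = 65, F = 0, G = u^2, L = 0, M = 0, N = 8*sqrt(65)*u^2/(65*Abs(u)), assemble
  H = (EN − 2FM + GL) / (2(EG − F²)) = 4*sqrt(65)/(65*Abs(u)).
At (u, v) = (1, 2*pi/3): H = 4*sqrt(65)/65.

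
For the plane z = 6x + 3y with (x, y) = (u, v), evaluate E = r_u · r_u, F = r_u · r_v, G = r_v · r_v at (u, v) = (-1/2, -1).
E = 37;  F = 18;  G = 10

Partials: r_u = (1, 0, 6), r_v = (0, 1, 3). As functions of (u, v):
  E = r_u · r_u = 37,
  F = r_u · r_v = 18,
  G = r_v · r_v = 10.
Evaluating at (u, v) = (-1/2, -1): E = 37, F = 18, G = 10.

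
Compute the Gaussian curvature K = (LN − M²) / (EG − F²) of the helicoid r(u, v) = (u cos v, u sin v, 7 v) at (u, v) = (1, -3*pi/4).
K = -49/2500

Coefficients of the first fundamental form: E = 1, F = 0, G = u^2 + 49.
Coefficients of the second fundamental form: L = 0, M = -7/sqrt(u^2 + 49), N = 0.
Assemble K = (LN − M²)/(EG − F²) = -49/(u^2 + 49)^2. At (u, v) = (1, -3*pi/4): K = -49/2500.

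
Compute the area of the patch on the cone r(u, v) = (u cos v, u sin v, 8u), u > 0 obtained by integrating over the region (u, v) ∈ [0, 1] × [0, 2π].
Area = sqrt(65)*pi

Area = ∫∫ √(EG − F²) du dv with √(EG − F²) = sqrt(65)*Abs(u). Integrating over [0, 1] × [0, 2π] gives sqrt(65)*pi.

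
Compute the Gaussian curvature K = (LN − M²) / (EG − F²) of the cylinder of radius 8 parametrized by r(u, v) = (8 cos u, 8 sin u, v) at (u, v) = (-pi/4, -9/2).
K = 0

Coefficients of the first fundamental form: E = 64, F = 0, G = 1.
Coefficients of the second fundamental form: L = -8, M = 0, N = 0.
Assemble K = (LN − M²)/(EG − F²) = 0. At (u, v) = (-pi/4, -9/2): K = 0.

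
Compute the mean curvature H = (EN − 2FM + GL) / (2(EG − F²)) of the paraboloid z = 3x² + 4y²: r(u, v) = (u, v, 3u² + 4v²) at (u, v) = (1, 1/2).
H = 199*sqrt(53)/2809

With E = 36*u^2 + 1, F = 48*u*v, G = 64*v^2 + 1, L = 6/sqrt(36*u^2 + 64*v^2 + 1), M = 0, N = 8/sqrt(36*u^2 + 64*v^2 + 1), assemble
  H = (EN − 2FM + GL) / (2(EG − F²)) = (144*u^2 + 192*v^2 + 7)/(36*u^2 + 64*v^2 + 1)^(3/2).
At (u, v) = (1, 1/2): H = 199*sqrt(53)/2809.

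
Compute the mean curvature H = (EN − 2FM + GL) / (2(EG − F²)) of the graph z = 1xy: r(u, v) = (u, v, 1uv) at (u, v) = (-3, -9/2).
H = -108/1331

With E = v^2 + 1, F = u*v, G = u^2 + 1, L = 0, M = 1/sqrt(u^2 + v^2 + 1), N = 0, assemble
  H = (EN − 2FM + GL) / (2(EG − F²)) = -u*v/(u^2 + v^2 + 1)^(3/2).
At (u, v) = (-3, -9/2): H = -108/1331.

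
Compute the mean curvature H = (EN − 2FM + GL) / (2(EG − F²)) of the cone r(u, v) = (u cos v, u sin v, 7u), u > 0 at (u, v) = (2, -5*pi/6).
H = 7*sqrt(2)/40

With E = 50, F = 0, G = u^2, L = 0, M = 0, N = 7*sqrt(2)*u^2/(10*Abs(u)), assemble
  H = (EN − 2FM + GL) / (2(EG − F²)) = 7*sqrt(2)/(20*Abs(u)).
At (u, v) = (2, -5*pi/6): H = 7*sqrt(2)/40.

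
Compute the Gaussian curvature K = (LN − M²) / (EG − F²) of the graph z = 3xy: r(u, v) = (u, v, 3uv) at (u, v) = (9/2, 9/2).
K = -36/534361

Coefficients of the first fundamental form: E = 9*v^2 + 1, F = 9*u*v, G = 9*u^2 + 1.
Coefficients of the second fundamental form: L = 0, M = 3/sqrt(9*u^2 + 9*v^2 + 1), N = 0.
Assemble K = (LN − M²)/(EG − F²) = -9/(81*u^4 + 162*u^2*v^2 + 18*u^2 + 81*v^4 + 18*v^2 + 1). At (u, v) = (9/2, 9/2): K = -36/534361.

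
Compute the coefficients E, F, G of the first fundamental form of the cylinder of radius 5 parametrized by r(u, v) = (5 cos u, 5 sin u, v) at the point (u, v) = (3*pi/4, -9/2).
E = 25;  F = 0;  G = 1

Partials: r_u = (-5*sin(u), 5*cos(u), 0), r_v = (0, 0, 1). As functions of (u, v):
  E = r_u · r_u = 25,
  F = r_u · r_v = 0,
  G = r_v · r_v = 1.
Evaluating at (u, v) = (3*pi/4, -9/2): E = 25, F = 0, G = 1.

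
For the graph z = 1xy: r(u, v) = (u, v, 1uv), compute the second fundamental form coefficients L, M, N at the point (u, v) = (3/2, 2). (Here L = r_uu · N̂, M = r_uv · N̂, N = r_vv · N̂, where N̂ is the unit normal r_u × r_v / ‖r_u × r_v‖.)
L = 0;  M = 2*sqrt(29)/29;  N = 0

Compute the unit normal N̂(u, v) = (-v/sqrt(u^2 + v^2 + 1), -u/sqrt(u^2 + v^2 + 1), 1/sqrt(u^2 + v^2 + 1)), and the second partials r_uu, r_uv, r_vv. Take dot products:
  L(u, v) = r_uu · N̂ = 0,
  M(u, v) = r_uv · N̂ = 1/sqrt(u^2 + v^2 + 1),
  N(u, v) = r_vv · N̂ = 0.
Evaluating at (u, v) = (3/2, 2):
  L = 0, M = 2*sqrt(29)/29, N = 0.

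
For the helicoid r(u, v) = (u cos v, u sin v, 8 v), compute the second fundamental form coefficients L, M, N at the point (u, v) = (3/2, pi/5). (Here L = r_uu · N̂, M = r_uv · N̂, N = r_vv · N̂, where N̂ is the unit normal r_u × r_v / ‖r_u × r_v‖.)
L = 0;  M = -16*sqrt(265)/265;  N = 0

Compute the unit normal N̂(u, v) = (8*sin(v)/sqrt(u^2 + 64), -8*cos(v)/sqrt(u^2 + 64), u/sqrt(u^2 + 64)), and the second partials r_uu, r_uv, r_vv. Take dot products:
  L(u, v) = r_uu · N̂ = 0,
  M(u, v) = r_uv · N̂ = -8/sqrt(u^2 + 64),
  N(u, v) = r_vv · N̂ = 0.
Evaluating at (u, v) = (3/2, pi/5):
  L = 0, M = -16*sqrt(265)/265, N = 0.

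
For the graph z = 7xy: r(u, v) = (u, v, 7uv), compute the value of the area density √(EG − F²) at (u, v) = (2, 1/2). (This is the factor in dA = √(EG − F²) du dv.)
√(EG − F²)|_{(2, 1/2)} = 3*sqrt(93)/2

E = 49*v^2 + 1, F = 49*u*v, G = 49*u^2 + 1, so EG − F² = 49*u^2 + 49*v^2 + 1. Taking the positive square root: √(EG − F²) = sqrt(49*u^2 + 49*v^2 + 1). At (u, v) = (2, 1/2): 3*sqrt(93)/2.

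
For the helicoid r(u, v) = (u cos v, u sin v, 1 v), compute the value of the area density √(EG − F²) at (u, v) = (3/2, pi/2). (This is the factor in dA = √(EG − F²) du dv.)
√(EG − F²)|_{(3/2, pi/2)} = sqrt(13)/2

E = 1, F = 0, G = u^2 + 1, so EG − F² = u^2 + 1. Taking the positive square root: √(EG − F²) = sqrt(u^2 + 1). At (u, v) = (3/2, pi/2): sqrt(13)/2.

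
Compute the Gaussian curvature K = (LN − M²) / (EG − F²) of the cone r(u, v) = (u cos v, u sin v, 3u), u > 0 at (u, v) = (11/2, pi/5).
K = 0

Coefficients of the first fundamental form: E = 10, F = 0, G = u^2.
Coefficients of the second fundamental form: L = 0, M = 0, N = 3*sqrt(10)*u^2/(10*Abs(u)).
Assemble K = (LN − M²)/(EG − F²) = 0. At (u, v) = (11/2, pi/5): K = 0.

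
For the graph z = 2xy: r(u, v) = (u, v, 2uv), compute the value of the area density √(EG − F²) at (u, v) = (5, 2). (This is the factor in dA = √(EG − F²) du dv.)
√(EG − F²)|_{(5, 2)} = 3*sqrt(13)

E = 4*v^2 + 1, F = 4*u*v, G = 4*u^2 + 1, so EG − F² = 4*u^2 + 4*v^2 + 1. Taking the positive square root: √(EG − F²) = sqrt(4*u^2 + 4*v^2 + 1). At (u, v) = (5, 2): 3*sqrt(13).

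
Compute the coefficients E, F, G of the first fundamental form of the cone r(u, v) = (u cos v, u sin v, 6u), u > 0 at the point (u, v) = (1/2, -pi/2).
E = 37;  F = 0;  G = 1/4

Partials: r_u = (cos(v), sin(v), 6), r_v = (-u*sin(v), u*cos(v), 0). As functions of (u, v):
  E = r_u · r_u = 37,
  F = r_u · r_v = 0,
  G = r_v · r_v = u^2.
Evaluating at (u, v) = (1/2, -pi/2): E = 37, F = 0, G = 1/4.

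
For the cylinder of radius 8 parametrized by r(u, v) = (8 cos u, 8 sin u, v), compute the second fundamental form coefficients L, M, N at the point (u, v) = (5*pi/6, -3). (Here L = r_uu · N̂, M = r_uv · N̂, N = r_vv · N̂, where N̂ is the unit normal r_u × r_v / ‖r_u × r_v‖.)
L = -8;  M = 0;  N = 0

Compute the unit normal N̂(u, v) = (cos(u), sin(u), 0), and the second partials r_uu, r_uv, r_vv. Take dot products:
  L(u, v) = r_uu · N̂ = -8,
  M(u, v) = r_uv · N̂ = 0,
  N(u, v) = r_vv · N̂ = 0.
Evaluating at (u, v) = (5*pi/6, -3):
  L = -8, M = 0, N = 0.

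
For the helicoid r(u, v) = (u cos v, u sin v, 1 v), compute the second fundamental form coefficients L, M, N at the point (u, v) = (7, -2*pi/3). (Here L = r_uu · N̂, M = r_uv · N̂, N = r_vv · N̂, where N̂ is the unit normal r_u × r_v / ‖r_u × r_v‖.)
L = 0;  M = -sqrt(2)/10;  N = 0

Compute the unit normal N̂(u, v) = (sin(v)/sqrt(u^2 + 1), -cos(v)/sqrt(u^2 + 1), u/sqrt(u^2 + 1)), and the second partials r_uu, r_uv, r_vv. Take dot products:
  L(u, v) = r_uu · N̂ = 0,
  M(u, v) = r_uv · N̂ = -1/sqrt(u^2 + 1),
  N(u, v) = r_vv · N̂ = 0.
Evaluating at (u, v) = (7, -2*pi/3):
  L = 0, M = -sqrt(2)/10, N = 0.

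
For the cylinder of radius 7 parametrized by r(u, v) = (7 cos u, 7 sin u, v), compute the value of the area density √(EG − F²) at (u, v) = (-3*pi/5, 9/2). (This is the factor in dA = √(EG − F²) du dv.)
√(EG − F²)|_{(-3*pi/5, 9/2)} = 7

E = 49, F = 0, G = 1, so EG − F² = 49. Taking the positive square root: √(EG − F²) = 7. At (u, v) = (-3*pi/5, 9/2): 7.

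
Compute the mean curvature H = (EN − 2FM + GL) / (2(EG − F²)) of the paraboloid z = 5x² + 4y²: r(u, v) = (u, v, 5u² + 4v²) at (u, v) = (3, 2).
H = 4889*sqrt(1157)/1338649

With E = 100*u^2 + 1, F = 80*u*v, G = 64*v^2 + 1, L = 10/sqrt(100*u^2 + 64*v^2 + 1), M = 0, N = 8/sqrt(100*u^2 + 64*v^2 + 1), assemble
  H = (EN − 2FM + GL) / (2(EG − F²)) = (400*u^2 + 320*v^2 + 9)/(100*u^2 + 64*v^2 + 1)^(3/2).
At (u, v) = (3, 2): H = 4889*sqrt(1157)/1338649.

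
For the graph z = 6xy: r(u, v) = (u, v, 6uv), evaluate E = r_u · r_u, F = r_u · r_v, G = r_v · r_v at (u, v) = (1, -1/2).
E = 10;  F = -18;  G = 37

Partials: r_u = (1, 0, 6*v), r_v = (0, 1, 6*u). As functions of (u, v):
  E = r_u · r_u = 36*v^2 + 1,
  F = r_u · r_v = 36*u*v,
  G = r_v · r_v = 36*u^2 + 1.
Evaluating at (u, v) = (1, -1/2): E = 10, F = -18, G = 37.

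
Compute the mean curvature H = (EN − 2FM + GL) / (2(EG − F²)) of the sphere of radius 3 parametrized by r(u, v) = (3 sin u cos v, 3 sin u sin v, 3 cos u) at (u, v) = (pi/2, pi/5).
H = -1/3

With E = 9, F = 0, G = 9*sin(u)^2, L = -3*sin(u)/Abs(sin(u)), M = 0, N = -3*sin(u)^3/Abs(sin(u)), assemble
  H = (EN − 2FM + GL) / (2(EG − F²)) = -sin(u)/(3*Abs(sin(u))).
At (u, v) = (pi/2, pi/5): H = -1/3.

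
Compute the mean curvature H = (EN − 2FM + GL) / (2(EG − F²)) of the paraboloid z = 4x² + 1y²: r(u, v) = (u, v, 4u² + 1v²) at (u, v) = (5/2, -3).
H = 549*sqrt(437)/190969

With E = 64*u^2 + 1, F = 16*u*v, G = 4*v^2 + 1, L = 8/sqrt(64*u^2 + 4*v^2 + 1), M = 0, N = 2/sqrt(64*u^2 + 4*v^2 + 1), assemble
  H = (EN − 2FM + GL) / (2(EG − F²)) = (64*u^2 + 16*v^2 + 5)/(64*u^2 + 4*v^2 + 1)^(3/2).
At (u, v) = (5/2, -3): H = 549*sqrt(437)/190969.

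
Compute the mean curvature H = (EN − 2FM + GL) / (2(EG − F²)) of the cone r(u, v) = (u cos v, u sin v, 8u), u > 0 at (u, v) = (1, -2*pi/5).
H = 4*sqrt(65)/65

With E = 65, F = 0, G = u^2, L = 0, M = 0, N = 8*sqrt(65)*u^2/(65*Abs(u)), assemble
  H = (EN − 2FM + GL) / (2(EG − F²)) = 4*sqrt(65)/(65*Abs(u)).
At (u, v) = (1, -2*pi/5): H = 4*sqrt(65)/65.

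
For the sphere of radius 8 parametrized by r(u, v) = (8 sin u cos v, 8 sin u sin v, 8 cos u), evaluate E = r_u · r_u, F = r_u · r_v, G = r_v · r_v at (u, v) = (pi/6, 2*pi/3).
E = 64;  F = 0;  G = 16

Partials: r_u = (8*cos(u)*cos(v), 8*sin(v)*cos(u), -8*sin(u)), r_v = (-8*sin(u)*sin(v), 8*sin(u)*cos(v), 0). As functions of (u, v):
  E = r_u · r_u = 64,
  F = r_u · r_v = 0,
  G = r_v · r_v = 64*sin(u)^2.
Evaluating at (u, v) = (pi/6, 2*pi/3): E = 64, F = 0, G = 16.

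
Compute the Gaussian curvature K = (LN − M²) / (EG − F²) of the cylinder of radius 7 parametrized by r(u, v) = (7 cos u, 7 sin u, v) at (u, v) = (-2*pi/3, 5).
K = 0

Coefficients of the first fundamental form: E = 49, F = 0, G = 1.
Coefficients of the second fundamental form: L = -7, M = 0, N = 0.
Assemble K = (LN − M²)/(EG − F²) = 0. At (u, v) = (-2*pi/3, 5): K = 0.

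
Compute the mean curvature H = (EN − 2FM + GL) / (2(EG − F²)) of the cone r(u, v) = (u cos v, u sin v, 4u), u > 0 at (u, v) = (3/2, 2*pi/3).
H = 4*sqrt(17)/51

With E = 17, F = 0, G = u^2, L = 0, M = 0, N = 4*sqrt(17)*u^2/(17*Abs(u)), assemble
  H = (EN − 2FM + GL) / (2(EG − F²)) = 2*sqrt(17)/(17*Abs(u)).
At (u, v) = (3/2, 2*pi/3): H = 4*sqrt(17)/51.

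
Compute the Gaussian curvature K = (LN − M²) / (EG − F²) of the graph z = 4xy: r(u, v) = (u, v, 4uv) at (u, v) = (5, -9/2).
K = -16/525625

Coefficients of the first fundamental form: E = 16*v^2 + 1, F = 16*u*v, G = 16*u^2 + 1.
Coefficients of the second fundamental form: L = 0, M = 4/sqrt(16*u^2 + 16*v^2 + 1), N = 0.
Assemble K = (LN − M²)/(EG − F²) = -16/(256*u^4 + 512*u^2*v^2 + 32*u^2 + 256*v^4 + 32*v^2 + 1). At (u, v) = (5, -9/2): K = -16/525625.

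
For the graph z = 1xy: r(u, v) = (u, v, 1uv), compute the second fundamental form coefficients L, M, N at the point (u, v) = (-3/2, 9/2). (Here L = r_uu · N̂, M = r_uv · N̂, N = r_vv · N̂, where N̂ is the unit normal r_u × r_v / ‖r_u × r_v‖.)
L = 0;  M = sqrt(94)/47;  N = 0

Compute the unit normal N̂(u, v) = (-v/sqrt(u^2 + v^2 + 1), -u/sqrt(u^2 + v^2 + 1), 1/sqrt(u^2 + v^2 + 1)), and the second partials r_uu, r_uv, r_vv. Take dot products:
  L(u, v) = r_uu · N̂ = 0,
  M(u, v) = r_uv · N̂ = 1/sqrt(u^2 + v^2 + 1),
  N(u, v) = r_vv · N̂ = 0.
Evaluating at (u, v) = (-3/2, 9/2):
  L = 0, M = sqrt(94)/47, N = 0.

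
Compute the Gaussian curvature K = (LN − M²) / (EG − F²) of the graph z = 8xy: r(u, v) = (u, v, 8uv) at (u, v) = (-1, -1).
K = -64/16641

Coefficients of the first fundamental form: E = 64*v^2 + 1, F = 64*u*v, G = 64*u^2 + 1.
Coefficients of the second fundamental form: L = 0, M = 8/sqrt(64*u^2 + 64*v^2 + 1), N = 0.
Assemble K = (LN − M²)/(EG − F²) = -64/(4096*u^4 + 8192*u^2*v^2 + 128*u^2 + 4096*v^4 + 128*v^2 + 1). At (u, v) = (-1, -1): K = -64/16641.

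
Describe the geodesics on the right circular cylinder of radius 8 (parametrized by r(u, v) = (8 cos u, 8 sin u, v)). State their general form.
The cylinder is flat (K = 0) and locally isometric to the plane via the development (u, v) ↦ (8 u, v). Geodesics are the pre-images of straight lines: circles (v constant), vertical lines (u constant), and helices (v = c · u + d) for constants c, d.

A right cylinder has E = 8², F = 0, G = 1, so EG − F² = 8², and L = −8, M = N = 0, giving K = (LN − M²)/(EG − F²) = 0 everywhere. A flat surface is locally isometric to the Euclidean plane via the map (u, v) ↦ (8 u, v). Straight lines in the (x̃, ỹ) plane pull back to: (a) horizontal circles (v = const), (b) vertical generators (u = const), and (c) helices (8 u tan θ = v, i.e. v = c · u + d).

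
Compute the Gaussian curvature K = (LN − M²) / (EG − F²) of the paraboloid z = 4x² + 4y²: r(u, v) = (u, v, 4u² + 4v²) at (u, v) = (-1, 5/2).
K = 64/216225

Coefficients of the first fundamental form: E = 64*u^2 + 1, F = 64*u*v, G = 64*v^2 + 1.
Coefficients of the second fundamental form: L = 8/sqrt(64*u^2 + 64*v^2 + 1), M = 0, N = 8/sqrt(64*u^2 + 64*v^2 + 1).
Assemble K = (LN − M²)/(EG − F²) = 64/(4096*u^4 + 8192*u^2*v^2 + 128*u^2 + 4096*v^4 + 128*v^2 + 1). At (u, v) = (-1, 5/2): K = 64/216225.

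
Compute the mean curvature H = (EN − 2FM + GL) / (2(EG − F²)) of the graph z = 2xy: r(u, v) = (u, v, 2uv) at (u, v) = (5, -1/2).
H = 5*sqrt(102)/2601

With E = 4*v^2 + 1, F = 4*u*v, G = 4*u^2 + 1, L = 0, M = 2/sqrt(4*u^2 + 4*v^2 + 1), N = 0, assemble
  H = (EN − 2FM + GL) / (2(EG − F²)) = -8*u*v/(4*u^2 + 4*v^2 + 1)^(3/2).
At (u, v) = (5, -1/2): H = 5*sqrt(102)/2601.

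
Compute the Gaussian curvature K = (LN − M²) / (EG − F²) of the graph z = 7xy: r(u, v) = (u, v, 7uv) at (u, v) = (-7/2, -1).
K = -784/6765201

Coefficients of the first fundamental form: E = 49*v^2 + 1, F = 49*u*v, G = 49*u^2 + 1.
Coefficients of the second fundamental form: L = 0, M = 7/sqrt(49*u^2 + 49*v^2 + 1), N = 0.
Assemble K = (LN − M²)/(EG − F²) = -49/(2401*u^4 + 4802*u^2*v^2 + 98*u^2 + 2401*v^4 + 98*v^2 + 1). At (u, v) = (-7/2, -1): K = -784/6765201.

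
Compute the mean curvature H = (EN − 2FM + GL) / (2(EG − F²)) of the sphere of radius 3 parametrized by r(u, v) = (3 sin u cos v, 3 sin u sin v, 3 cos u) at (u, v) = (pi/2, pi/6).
H = -1/3

With E = 9, F = 0, G = 9*sin(u)^2, L = -3*sin(u)/Abs(sin(u)), M = 0, N = -3*sin(u)^3/Abs(sin(u)), assemble
  H = (EN − 2FM + GL) / (2(EG − F²)) = -sin(u)/(3*Abs(sin(u))).
At (u, v) = (pi/2, pi/6): H = -1/3.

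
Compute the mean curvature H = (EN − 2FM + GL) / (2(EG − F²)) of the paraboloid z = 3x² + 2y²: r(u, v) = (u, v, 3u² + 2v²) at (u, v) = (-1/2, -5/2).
H = 323*sqrt(110)/12100

With E = 36*u^2 + 1, F = 24*u*v, G = 16*v^2 + 1, L = 6/sqrt(36*u^2 + 16*v^2 + 1), M = 0, N = 4/sqrt(36*u^2 + 16*v^2 + 1), assemble
  H = (EN − 2FM + GL) / (2(EG − F²)) = (72*u^2 + 48*v^2 + 5)/(36*u^2 + 16*v^2 + 1)^(3/2).
At (u, v) = (-1/2, -5/2): H = 323*sqrt(110)/12100.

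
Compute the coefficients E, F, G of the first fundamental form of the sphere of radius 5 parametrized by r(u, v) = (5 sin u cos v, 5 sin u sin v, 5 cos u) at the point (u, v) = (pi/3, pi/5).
E = 25;  F = 0;  G = 75/4

Partials: r_u = (5*cos(u)*cos(v), 5*sin(v)*cos(u), -5*sin(u)), r_v = (-5*sin(u)*sin(v), 5*sin(u)*cos(v), 0). As functions of (u, v):
  E = r_u · r_u = 25,
  F = r_u · r_v = 0,
  G = r_v · r_v = 25*sin(u)^2.
Evaluating at (u, v) = (pi/3, pi/5): E = 25, F = 0, G = 75/4.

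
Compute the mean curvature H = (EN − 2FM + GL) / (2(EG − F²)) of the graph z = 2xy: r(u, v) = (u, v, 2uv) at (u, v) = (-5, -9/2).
H = -45*sqrt(182)/8281

With E = 4*v^2 + 1, F = 4*u*v, G = 4*u^2 + 1, L = 0, M = 2/sqrt(4*u^2 + 4*v^2 + 1), N = 0, assemble
  H = (EN − 2FM + GL) / (2(EG − F²)) = -8*u*v/(4*u^2 + 4*v^2 + 1)^(3/2).
At (u, v) = (-5, -9/2): H = -45*sqrt(182)/8281.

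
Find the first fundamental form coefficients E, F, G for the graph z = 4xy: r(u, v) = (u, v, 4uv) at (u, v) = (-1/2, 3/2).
E = 37;  F = -12;  G = 5

Partials: r_u = (1, 0, 4*v), r_v = (0, 1, 4*u). As functions of (u, v):
  E = r_u · r_u = 16*v^2 + 1,
  F = r_u · r_v = 16*u*v,
  G = r_v · r_v = 16*u^2 + 1.
Evaluating at (u, v) = (-1/2, 3/2): E = 37, F = -12, G = 5.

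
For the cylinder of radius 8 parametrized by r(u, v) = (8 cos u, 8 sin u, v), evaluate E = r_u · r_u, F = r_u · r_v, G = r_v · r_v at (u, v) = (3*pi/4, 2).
E = 64;  F = 0;  G = 1

Partials: r_u = (-8*sin(u), 8*cos(u), 0), r_v = (0, 0, 1). As functions of (u, v):
  E = r_u · r_u = 64,
  F = r_u · r_v = 0,
  G = r_v · r_v = 1.
Evaluating at (u, v) = (3*pi/4, 2): E = 64, F = 0, G = 1.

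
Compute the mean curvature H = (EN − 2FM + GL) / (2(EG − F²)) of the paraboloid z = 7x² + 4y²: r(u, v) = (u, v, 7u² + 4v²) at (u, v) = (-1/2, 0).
H = 207*sqrt(2)/500

With E = 196*u^2 + 1, F = 112*u*v, G = 64*v^2 + 1, L = 14/sqrt(196*u^2 + 64*v^2 + 1), M = 0, N = 8/sqrt(196*u^2 + 64*v^2 + 1), assemble
  H = (EN − 2FM + GL) / (2(EG − F²)) = (784*u^2 + 448*v^2 + 11)/(196*u^2 + 64*v^2 + 1)^(3/2).
At (u, v) = (-1/2, 0): H = 207*sqrt(2)/500.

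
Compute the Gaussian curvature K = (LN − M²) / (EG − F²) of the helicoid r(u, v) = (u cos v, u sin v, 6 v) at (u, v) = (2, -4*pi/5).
K = -9/400

Coefficients of the first fundamental form: E = 1, F = 0, G = u^2 + 36.
Coefficients of the second fundamental form: L = 0, M = -6/sqrt(u^2 + 36), N = 0.
Assemble K = (LN − M²)/(EG − F²) = -36/(u^2 + 36)^2. At (u, v) = (2, -4*pi/5): K = -9/400.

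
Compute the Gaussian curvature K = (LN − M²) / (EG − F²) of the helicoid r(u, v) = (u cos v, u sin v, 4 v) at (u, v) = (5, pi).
K = -16/1681

Coefficients of the first fundamental form: E = 1, F = 0, G = u^2 + 16.
Coefficients of the second fundamental form: L = 0, M = -4/sqrt(u^2 + 16), N = 0.
Assemble K = (LN − M²)/(EG − F²) = -16/(u^2 + 16)^2. At (u, v) = (5, pi): K = -16/1681.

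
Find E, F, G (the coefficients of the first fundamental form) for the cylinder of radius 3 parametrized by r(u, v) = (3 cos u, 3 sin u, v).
E = 9;  F = 0;  G = 1

Compute partials: r_u = (-3*sin(u), 3*cos(u), 0), r_v = (0, 0, 1). Then
  E = r_u · r_u = 9,
  F = r_u · r_v = 0,
  G = r_v · r_v = 1.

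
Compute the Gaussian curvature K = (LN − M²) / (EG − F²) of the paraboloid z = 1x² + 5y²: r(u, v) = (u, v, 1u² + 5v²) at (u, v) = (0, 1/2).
K = 5/169

Coefficients of the first fundamental form: E = 4*u^2 + 1, F = 20*u*v, G = 100*v^2 + 1.
Coefficients of the second fundamental form: L = 2/sqrt(4*u^2 + 100*v^2 + 1), M = 0, N = 10/sqrt(4*u^2 + 100*v^2 + 1).
Assemble K = (LN − M²)/(EG − F²) = 20/(16*u^4 + 800*u^2*v^2 + 8*u^2 + 10000*v^4 + 200*v^2 + 1). At (u, v) = (0, 1/2): K = 5/169.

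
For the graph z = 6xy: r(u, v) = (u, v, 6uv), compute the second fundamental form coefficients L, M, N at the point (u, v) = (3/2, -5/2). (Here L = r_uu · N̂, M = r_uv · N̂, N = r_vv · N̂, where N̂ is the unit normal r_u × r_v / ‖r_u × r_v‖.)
L = 0;  M = 6*sqrt(307)/307;  N = 0

Compute the unit normal N̂(u, v) = (-6*v/sqrt(36*u^2 + 36*v^2 + 1), -6*u/sqrt(36*u^2 + 36*v^2 + 1), 1/sqrt(36*u^2 + 36*v^2 + 1)), and the second partials r_uu, r_uv, r_vv. Take dot products:
  L(u, v) = r_uu · N̂ = 0,
  M(u, v) = r_uv · N̂ = 6/sqrt(36*u^2 + 36*v^2 + 1),
  N(u, v) = r_vv · N̂ = 0.
Evaluating at (u, v) = (3/2, -5/2):
  L = 0, M = 6*sqrt(307)/307, N = 0.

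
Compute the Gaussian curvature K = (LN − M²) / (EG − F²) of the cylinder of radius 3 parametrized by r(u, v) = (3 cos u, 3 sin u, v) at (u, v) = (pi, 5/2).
K = 0

Coefficients of the first fundamental form: E = 9, F = 0, G = 1.
Coefficients of the second fundamental form: L = -3, M = 0, N = 0.
Assemble K = (LN − M²)/(EG − F²) = 0. At (u, v) = (pi, 5/2): K = 0.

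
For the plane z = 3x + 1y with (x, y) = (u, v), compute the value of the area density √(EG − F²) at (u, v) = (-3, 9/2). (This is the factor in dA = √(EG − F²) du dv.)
√(EG − F²)|_{(-3, 9/2)} = sqrt(11)

E = 10, F = 3, G = 2, so EG − F² = 11. Taking the positive square root: √(EG − F²) = sqrt(11). At (u, v) = (-3, 9/2): sqrt(11).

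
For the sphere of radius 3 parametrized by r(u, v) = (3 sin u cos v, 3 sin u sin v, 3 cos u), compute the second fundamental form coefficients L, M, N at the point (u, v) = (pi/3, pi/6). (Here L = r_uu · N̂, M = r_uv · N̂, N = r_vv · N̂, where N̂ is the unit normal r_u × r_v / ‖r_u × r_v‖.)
L = -3;  M = 0;  N = -9/4

Compute the unit normal N̂(u, v) = (sin(u)^2*cos(v)/Abs(sin(u)), sin(u)^2*sin(v)/Abs(sin(u)), sin(2*u)/(2*Abs(sin(u)))), and the second partials r_uu, r_uv, r_vv. Take dot products:
  L(u, v) = r_uu · N̂ = -3*sin(u)/Abs(sin(u)),
  M(u, v) = r_uv · N̂ = 0,
  N(u, v) = r_vv · N̂ = -3*sin(u)^3/Abs(sin(u)).
Evaluating at (u, v) = (pi/3, pi/6):
  L = -3, M = 0, N = -9/4.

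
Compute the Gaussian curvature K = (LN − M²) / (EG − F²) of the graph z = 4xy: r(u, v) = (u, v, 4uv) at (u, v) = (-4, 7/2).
K = -16/205209

Coefficients of the first fundamental form: E = 16*v^2 + 1, F = 16*u*v, G = 16*u^2 + 1.
Coefficients of the second fundamental form: L = 0, M = 4/sqrt(16*u^2 + 16*v^2 + 1), N = 0.
Assemble K = (LN − M²)/(EG − F²) = -16/(256*u^4 + 512*u^2*v^2 + 32*u^2 + 256*v^4 + 32*v^2 + 1). At (u, v) = (-4, 7/2): K = -16/205209.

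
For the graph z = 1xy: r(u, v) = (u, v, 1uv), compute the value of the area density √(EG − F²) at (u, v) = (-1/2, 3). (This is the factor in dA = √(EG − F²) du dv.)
√(EG − F²)|_{(-1/2, 3)} = sqrt(41)/2

E = v^2 + 1, F = u*v, G = u^2 + 1, so EG − F² = u^2 + v^2 + 1. Taking the positive square root: √(EG − F²) = sqrt(u^2 + v^2 + 1). At (u, v) = (-1/2, 3): sqrt(41)/2.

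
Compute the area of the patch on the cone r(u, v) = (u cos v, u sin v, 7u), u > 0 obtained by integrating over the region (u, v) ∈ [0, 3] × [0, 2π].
Area = 45*sqrt(2)*pi

Area = ∫∫ √(EG − F²) du dv with √(EG − F²) = 5*sqrt(2)*Abs(u). Integrating over [0, 3] × [0, 2π] gives 45*sqrt(2)*pi.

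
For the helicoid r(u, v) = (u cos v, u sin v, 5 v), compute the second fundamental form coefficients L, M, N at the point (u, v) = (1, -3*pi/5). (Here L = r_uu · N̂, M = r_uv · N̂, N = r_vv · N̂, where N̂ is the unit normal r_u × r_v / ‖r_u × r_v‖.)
L = 0;  M = -5*sqrt(26)/26;  N = 0

Compute the unit normal N̂(u, v) = (5*sin(v)/sqrt(u^2 + 25), -5*cos(v)/sqrt(u^2 + 25), u/sqrt(u^2 + 25)), and the second partials r_uu, r_uv, r_vv. Take dot products:
  L(u, v) = r_uu · N̂ = 0,
  M(u, v) = r_uv · N̂ = -5/sqrt(u^2 + 25),
  N(u, v) = r_vv · N̂ = 0.
Evaluating at (u, v) = (1, -3*pi/5):
  L = 0, M = -5*sqrt(26)/26, N = 0.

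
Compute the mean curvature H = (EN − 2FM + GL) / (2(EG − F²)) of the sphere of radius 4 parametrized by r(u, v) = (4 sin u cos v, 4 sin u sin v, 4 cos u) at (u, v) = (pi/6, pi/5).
H = -1/4

With E = 16, F = 0, G = 16*sin(u)^2, L = -4*sin(u)/Abs(sin(u)), M = 0, N = -4*sin(u)^3/Abs(sin(u)), assemble
  H = (EN − 2FM + GL) / (2(EG − F²)) = -sin(u)/(4*Abs(sin(u))).
At (u, v) = (pi/6, pi/5): H = -1/4.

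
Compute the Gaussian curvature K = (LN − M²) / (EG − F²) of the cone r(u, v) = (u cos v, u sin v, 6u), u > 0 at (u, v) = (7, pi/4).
K = 0

Coefficients of the first fundamental form: E = 37, F = 0, G = u^2.
Coefficients of the second fundamental form: L = 0, M = 0, N = 6*sqrt(37)*u^2/(37*Abs(u)).
Assemble K = (LN − M²)/(EG − F²) = 0. At (u, v) = (7, pi/4): K = 0.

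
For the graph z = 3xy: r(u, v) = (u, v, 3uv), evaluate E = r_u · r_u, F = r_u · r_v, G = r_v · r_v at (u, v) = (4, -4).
E = 145;  F = -144;  G = 145

Partials: r_u = (1, 0, 3*v), r_v = (0, 1, 3*u). As functions of (u, v):
  E = r_u · r_u = 9*v^2 + 1,
  F = r_u · r_v = 9*u*v,
  G = r_v · r_v = 9*u^2 + 1.
Evaluating at (u, v) = (4, -4): E = 145, F = -144, G = 145.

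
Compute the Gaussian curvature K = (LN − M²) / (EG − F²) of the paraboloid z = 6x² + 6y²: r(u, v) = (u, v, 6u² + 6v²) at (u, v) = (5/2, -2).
K = 144/2181529

Coefficients of the first fundamental form: E = 144*u^2 + 1, F = 144*u*v, G = 144*v^2 + 1.
Coefficients of the second fundamental form: L = 12/sqrt(144*u^2 + 144*v^2 + 1), M = 0, N = 12/sqrt(144*u^2 + 144*v^2 + 1).
Assemble K = (LN − M²)/(EG − F²) = 144/(20736*u^4 + 41472*u^2*v^2 + 288*u^2 + 20736*v^4 + 288*v^2 + 1). At (u, v) = (5/2, -2): K = 144/2181529.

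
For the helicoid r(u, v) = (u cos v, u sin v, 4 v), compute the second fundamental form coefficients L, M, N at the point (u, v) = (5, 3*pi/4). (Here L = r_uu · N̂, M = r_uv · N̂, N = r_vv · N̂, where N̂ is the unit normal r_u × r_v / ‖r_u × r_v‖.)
L = 0;  M = -4*sqrt(41)/41;  N = 0

Compute the unit normal N̂(u, v) = (4*sin(v)/sqrt(u^2 + 16), -4*cos(v)/sqrt(u^2 + 16), u/sqrt(u^2 + 16)), and the second partials r_uu, r_uv, r_vv. Take dot products:
  L(u, v) = r_uu · N̂ = 0,
  M(u, v) = r_uv · N̂ = -4/sqrt(u^2 + 16),
  N(u, v) = r_vv · N̂ = 0.
Evaluating at (u, v) = (5, 3*pi/4):
  L = 0, M = -4*sqrt(41)/41, N = 0.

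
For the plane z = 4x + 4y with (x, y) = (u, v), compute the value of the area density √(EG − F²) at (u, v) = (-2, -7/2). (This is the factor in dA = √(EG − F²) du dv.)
√(EG − F²)|_{(-2, -7/2)} = sqrt(33)

E = 17, F = 16, G = 17, so EG − F² = 33. Taking the positive square root: √(EG − F²) = sqrt(33). At (u, v) = (-2, -7/2): sqrt(33).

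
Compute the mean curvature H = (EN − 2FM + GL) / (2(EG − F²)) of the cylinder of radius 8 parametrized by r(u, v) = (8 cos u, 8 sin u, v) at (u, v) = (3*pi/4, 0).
H = -1/16

With E = 64, F = 0, G = 1, L = -8, M = 0, N = 0, assemble
  H = (EN − 2FM + GL) / (2(EG − F²)) = -1/16.
At (u, v) = (3*pi/4, 0): H = -1/16.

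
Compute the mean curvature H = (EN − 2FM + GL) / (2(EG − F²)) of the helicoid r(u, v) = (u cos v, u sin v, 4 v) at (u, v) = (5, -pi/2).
H = 0

With E = 1, F = 0, G = u^2 + 16, L = 0, M = -4/sqrt(u^2 + 16), N = 0, assemble
  H = (EN − 2FM + GL) / (2(EG − F²)) = 0.
At (u, v) = (5, -pi/2): H = 0.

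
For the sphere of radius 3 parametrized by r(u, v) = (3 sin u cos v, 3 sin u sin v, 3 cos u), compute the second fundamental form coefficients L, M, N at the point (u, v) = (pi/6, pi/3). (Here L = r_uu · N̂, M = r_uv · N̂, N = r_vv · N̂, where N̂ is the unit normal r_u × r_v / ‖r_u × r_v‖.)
L = -3;  M = 0;  N = -3/4

Compute the unit normal N̂(u, v) = (sin(u)^2*cos(v)/Abs(sin(u)), sin(u)^2*sin(v)/Abs(sin(u)), sin(2*u)/(2*Abs(sin(u)))), and the second partials r_uu, r_uv, r_vv. Take dot products:
  L(u, v) = r_uu · N̂ = -3*sin(u)/Abs(sin(u)),
  M(u, v) = r_uv · N̂ = 0,
  N(u, v) = r_vv · N̂ = -3*sin(u)^3/Abs(sin(u)).
Evaluating at (u, v) = (pi/6, pi/3):
  L = -3, M = 0, N = -3/4.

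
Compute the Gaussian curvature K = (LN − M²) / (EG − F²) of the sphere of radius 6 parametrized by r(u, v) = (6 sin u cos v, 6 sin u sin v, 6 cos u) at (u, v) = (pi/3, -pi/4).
K = 1/36

Coefficients of the first fundamental form: E = 36, F = 0, G = 36*sin(u)^2.
Coefficients of the second fundamental form: L = -6*sin(u)/Abs(sin(u)), M = 0, N = -6*sin(u)^3/Abs(sin(u)).
Assemble K = (LN − M²)/(EG − F²) = 1/36. At (u, v) = (pi/3, -pi/4): K = 1/36.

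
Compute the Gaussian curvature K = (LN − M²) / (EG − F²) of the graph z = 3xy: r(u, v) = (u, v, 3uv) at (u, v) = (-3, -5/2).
K = -144/305809

Coefficients of the first fundamental form: E = 9*v^2 + 1, F = 9*u*v, G = 9*u^2 + 1.
Coefficients of the second fundamental form: L = 0, M = 3/sqrt(9*u^2 + 9*v^2 + 1), N = 0.
Assemble K = (LN − M²)/(EG − F²) = -9/(81*u^4 + 162*u^2*v^2 + 18*u^2 + 81*v^4 + 18*v^2 + 1). At (u, v) = (-3, -5/2): K = -144/305809.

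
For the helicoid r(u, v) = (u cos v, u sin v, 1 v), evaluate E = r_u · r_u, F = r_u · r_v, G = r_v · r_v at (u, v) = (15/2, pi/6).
E = 1;  F = 0;  G = 229/4

Partials: r_u = (cos(v), sin(v), 0), r_v = (-u*sin(v), u*cos(v), 1). As functions of (u, v):
  E = r_u · r_u = 1,
  F = r_u · r_v = 0,
  G = r_v · r_v = u^2 + 1.
Evaluating at (u, v) = (15/2, pi/6): E = 1, F = 0, G = 229/4.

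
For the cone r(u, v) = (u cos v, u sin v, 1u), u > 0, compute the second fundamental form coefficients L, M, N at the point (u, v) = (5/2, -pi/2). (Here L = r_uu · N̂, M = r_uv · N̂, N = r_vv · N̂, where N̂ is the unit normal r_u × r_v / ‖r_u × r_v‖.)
L = 0;  M = 0;  N = 5*sqrt(2)/4

Compute the unit normal N̂(u, v) = (-sqrt(2)*u*cos(v)/(2*Abs(u)), -sqrt(2)*u*sin(v)/(2*Abs(u)), sqrt(2)*u/(2*Abs(u))), and the second partials r_uu, r_uv, r_vv. Take dot products:
  L(u, v) = r_uu · N̂ = 0,
  M(u, v) = r_uv · N̂ = 0,
  N(u, v) = r_vv · N̂ = sqrt(2)*u^2/(2*Abs(u)).
Evaluating at (u, v) = (5/2, -pi/2):
  L = 0, M = 0, N = 5*sqrt(2)/4.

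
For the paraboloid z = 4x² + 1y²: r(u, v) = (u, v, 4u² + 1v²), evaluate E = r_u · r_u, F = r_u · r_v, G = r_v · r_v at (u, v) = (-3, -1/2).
E = 577;  F = 24;  G = 2

Partials: r_u = (1, 0, 8*u), r_v = (0, 1, 2*v). As functions of (u, v):
  E = r_u · r_u = 64*u^2 + 1,
  F = r_u · r_v = 16*u*v,
  G = r_v · r_v = 4*v^2 + 1.
Evaluating at (u, v) = (-3, -1/2): E = 577, F = 24, G = 2.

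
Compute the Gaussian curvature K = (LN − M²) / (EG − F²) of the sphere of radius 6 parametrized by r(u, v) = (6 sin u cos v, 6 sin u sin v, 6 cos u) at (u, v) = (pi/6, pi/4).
K = 1/36

Coefficients of the first fundamental form: E = 36, F = 0, G = 36*sin(u)^2.
Coefficients of the second fundamental form: L = -6*sin(u)/Abs(sin(u)), M = 0, N = -6*sin(u)^3/Abs(sin(u)).
Assemble K = (LN − M²)/(EG − F²) = 1/36. At (u, v) = (pi/6, pi/4): K = 1/36.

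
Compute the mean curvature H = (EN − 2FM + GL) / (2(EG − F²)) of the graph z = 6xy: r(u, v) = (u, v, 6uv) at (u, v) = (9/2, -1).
H = 243*sqrt(766)/146689

With E = 36*v^2 + 1, F = 36*u*v, G = 36*u^2 + 1, L = 0, M = 6/sqrt(36*u^2 + 36*v^2 + 1), N = 0, assemble
  H = (EN − 2FM + GL) / (2(EG − F²)) = -216*u*v/(36*u^2 + 36*v^2 + 1)^(3/2).
At (u, v) = (9/2, -1): H = 243*sqrt(766)/146689.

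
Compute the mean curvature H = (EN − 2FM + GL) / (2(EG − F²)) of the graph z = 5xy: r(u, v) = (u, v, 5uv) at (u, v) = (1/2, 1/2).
H = -125*sqrt(6)/486

With E = 25*v^2 + 1, F = 25*u*v, G = 25*u^2 + 1, L = 0, M = 5/sqrt(25*u^2 + 25*v^2 + 1), N = 0, assemble
  H = (EN − 2FM + GL) / (2(EG − F²)) = -125*u*v/(25*u^2 + 25*v^2 + 1)^(3/2).
At (u, v) = (1/2, 1/2): H = -125*sqrt(6)/486.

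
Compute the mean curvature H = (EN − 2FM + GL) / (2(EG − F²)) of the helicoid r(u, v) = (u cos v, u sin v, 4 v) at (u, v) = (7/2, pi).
H = 0

With E = 1, F = 0, G = u^2 + 16, L = 0, M = -4/sqrt(u^2 + 16), N = 0, assemble
  H = (EN − 2FM + GL) / (2(EG − F²)) = 0.
At (u, v) = (7/2, pi): H = 0.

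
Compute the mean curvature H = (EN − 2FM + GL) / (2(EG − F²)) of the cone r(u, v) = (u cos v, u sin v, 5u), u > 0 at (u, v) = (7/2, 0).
H = 5*sqrt(26)/182

With E = 26, F = 0, G = u^2, L = 0, M = 0, N = 5*sqrt(26)*u^2/(26*Abs(u)), assemble
  H = (EN − 2FM + GL) / (2(EG − F²)) = 5*sqrt(26)/(52*Abs(u)).
At (u, v) = (7/2, 0): H = 5*sqrt(26)/182.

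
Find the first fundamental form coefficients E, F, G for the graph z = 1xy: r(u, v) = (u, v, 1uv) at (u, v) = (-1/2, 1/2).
E = 5/4;  F = -1/4;  G = 5/4

Partials: r_u = (1, 0, v), r_v = (0, 1, u). As functions of (u, v):
  E = r_u · r_u = v^2 + 1,
  F = r_u · r_v = u*v,
  G = r_v · r_v = u^2 + 1.
Evaluating at (u, v) = (-1/2, 1/2): E = 5/4, F = -1/4, G = 5/4.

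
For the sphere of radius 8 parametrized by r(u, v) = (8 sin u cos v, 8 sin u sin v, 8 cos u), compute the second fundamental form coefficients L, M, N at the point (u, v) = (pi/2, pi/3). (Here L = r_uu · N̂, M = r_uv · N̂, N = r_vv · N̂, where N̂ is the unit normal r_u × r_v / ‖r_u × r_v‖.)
L = -8;  M = 0;  N = -8

Compute the unit normal N̂(u, v) = (sin(u)^2*cos(v)/Abs(sin(u)), sin(u)^2*sin(v)/Abs(sin(u)), sin(2*u)/(2*Abs(sin(u)))), and the second partials r_uu, r_uv, r_vv. Take dot products:
  L(u, v) = r_uu · N̂ = -8*sin(u)/Abs(sin(u)),
  M(u, v) = r_uv · N̂ = 0,
  N(u, v) = r_vv · N̂ = -8*sin(u)^3/Abs(sin(u)).
Evaluating at (u, v) = (pi/2, pi/3):
  L = -8, M = 0, N = -8.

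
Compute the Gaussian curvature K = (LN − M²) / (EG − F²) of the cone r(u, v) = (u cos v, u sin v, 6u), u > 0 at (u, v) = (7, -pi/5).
K = 0

Coefficients of the first fundamental form: E = 37, F = 0, G = u^2.
Coefficients of the second fundamental form: L = 0, M = 0, N = 6*sqrt(37)*u^2/(37*Abs(u)).
Assemble K = (LN − M²)/(EG − F²) = 0. At (u, v) = (7, -pi/5): K = 0.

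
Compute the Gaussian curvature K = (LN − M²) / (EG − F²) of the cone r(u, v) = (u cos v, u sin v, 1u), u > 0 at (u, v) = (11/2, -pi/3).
K = 0

Coefficients of the first fundamental form: E = 2, F = 0, G = u^2.
Coefficients of the second fundamental form: L = 0, M = 0, N = sqrt(2)*u^2/(2*Abs(u)).
Assemble K = (LN − M²)/(EG − F²) = 0. At (u, v) = (11/2, -pi/3): K = 0.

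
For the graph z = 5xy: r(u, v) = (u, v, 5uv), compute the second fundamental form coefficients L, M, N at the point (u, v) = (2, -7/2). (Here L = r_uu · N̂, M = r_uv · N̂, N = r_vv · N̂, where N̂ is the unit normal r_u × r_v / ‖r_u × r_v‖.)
L = 0;  M = 10*sqrt(181)/543;  N = 0

Compute the unit normal N̂(u, v) = (-5*v/sqrt(25*u^2 + 25*v^2 + 1), -5*u/sqrt(25*u^2 + 25*v^2 + 1), 1/sqrt(25*u^2 + 25*v^2 + 1)), and the second partials r_uu, r_uv, r_vv. Take dot products:
  L(u, v) = r_uu · N̂ = 0,
  M(u, v) = r_uv · N̂ = 5/sqrt(25*u^2 + 25*v^2 + 1),
  N(u, v) = r_vv · N̂ = 0.
Evaluating at (u, v) = (2, -7/2):
  L = 0, M = 10*sqrt(181)/543, N = 0.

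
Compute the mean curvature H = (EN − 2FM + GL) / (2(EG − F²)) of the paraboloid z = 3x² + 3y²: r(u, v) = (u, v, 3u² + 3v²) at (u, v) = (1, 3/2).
H = 357*sqrt(118)/13924

With E = 36*u^2 + 1, F = 36*u*v, G = 36*v^2 + 1, L = 6/sqrt(36*u^2 + 36*v^2 + 1), M = 0, N = 6/sqrt(36*u^2 + 36*v^2 + 1), assemble
  H = (EN − 2FM + GL) / (2(EG − F²)) = 6*(18*u^2 + 18*v^2 + 1)/(36*u^2 + 36*v^2 + 1)^(3/2).
At (u, v) = (1, 3/2): H = 357*sqrt(118)/13924.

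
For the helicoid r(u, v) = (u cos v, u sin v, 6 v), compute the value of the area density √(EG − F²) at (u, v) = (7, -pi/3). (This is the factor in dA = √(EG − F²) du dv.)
√(EG − F²)|_{(7, -pi/3)} = sqrt(85)

E = 1, F = 0, G = u^2 + 36, so EG − F² = u^2 + 36. Taking the positive square root: √(EG − F²) = sqrt(u^2 + 36). At (u, v) = (7, -pi/3): sqrt(85).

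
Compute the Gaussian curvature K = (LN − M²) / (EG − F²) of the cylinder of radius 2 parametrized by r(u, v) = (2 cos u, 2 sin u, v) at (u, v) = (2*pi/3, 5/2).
K = 0

Coefficients of the first fundamental form: E = 4, F = 0, G = 1.
Coefficients of the second fundamental form: L = -2, M = 0, N = 0.
Assemble K = (LN − M²)/(EG − F²) = 0. At (u, v) = (2*pi/3, 5/2): K = 0.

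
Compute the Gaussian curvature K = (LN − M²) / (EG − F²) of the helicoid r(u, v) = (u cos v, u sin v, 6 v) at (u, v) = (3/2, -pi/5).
K = -64/2601

Coefficients of the first fundamental form: E = 1, F = 0, G = u^2 + 36.
Coefficients of the second fundamental form: L = 0, M = -6/sqrt(u^2 + 36), N = 0.
Assemble K = (LN − M²)/(EG − F²) = -36/(u^2 + 36)^2. At (u, v) = (3/2, -pi/5): K = -64/2601.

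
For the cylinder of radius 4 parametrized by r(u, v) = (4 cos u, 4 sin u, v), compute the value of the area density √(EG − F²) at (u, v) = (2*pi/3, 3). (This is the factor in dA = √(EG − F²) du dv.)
√(EG − F²)|_{(2*pi/3, 3)} = 4

E = 16, F = 0, G = 1, so EG − F² = 16. Taking the positive square root: √(EG − F²) = 4. At (u, v) = (2*pi/3, 3): 4.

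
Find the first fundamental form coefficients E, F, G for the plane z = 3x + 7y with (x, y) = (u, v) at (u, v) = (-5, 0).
E = 10;  F = 21;  G = 50

Partials: r_u = (1, 0, 3), r_v = (0, 1, 7). As functions of (u, v):
  E = r_u · r_u = 10,
  F = r_u · r_v = 21,
  G = r_v · r_v = 50.
Evaluating at (u, v) = (-5, 0): E = 10, F = 21, G = 50.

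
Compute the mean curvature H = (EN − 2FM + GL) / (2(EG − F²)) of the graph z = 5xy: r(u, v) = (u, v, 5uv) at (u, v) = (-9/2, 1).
H = 4500*sqrt(2129)/4532641

With E = 25*v^2 + 1, F = 25*u*v, G = 25*u^2 + 1, L = 0, M = 5/sqrt(25*u^2 + 25*v^2 + 1), N = 0, assemble
  H = (EN − 2FM + GL) / (2(EG − F²)) = -125*u*v/(25*u^2 + 25*v^2 + 1)^(3/2).
At (u, v) = (-9/2, 1): H = 4500*sqrt(2129)/4532641.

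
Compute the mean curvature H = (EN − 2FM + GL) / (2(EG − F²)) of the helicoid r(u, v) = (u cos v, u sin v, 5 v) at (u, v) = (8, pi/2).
H = 0

With E = 1, F = 0, G = u^2 + 25, L = 0, M = -5/sqrt(u^2 + 25), N = 0, assemble
  H = (EN − 2FM + GL) / (2(EG − F²)) = 0.
At (u, v) = (8, pi/2): H = 0.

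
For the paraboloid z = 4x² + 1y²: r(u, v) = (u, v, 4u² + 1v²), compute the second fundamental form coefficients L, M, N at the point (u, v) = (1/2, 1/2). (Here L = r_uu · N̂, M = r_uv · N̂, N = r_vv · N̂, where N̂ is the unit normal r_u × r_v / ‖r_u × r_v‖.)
L = 4*sqrt(2)/3;  M = 0;  N = sqrt(2)/3

Compute the unit normal N̂(u, v) = (-8*u/sqrt(64*u^2 + 4*v^2 + 1), -2*v/sqrt(64*u^2 + 4*v^2 + 1), 1/sqrt(64*u^2 + 4*v^2 + 1)), and the second partials r_uu, r_uv, r_vv. Take dot products:
  L(u, v) = r_uu · N̂ = 8/sqrt(64*u^2 + 4*v^2 + 1),
  M(u, v) = r_uv · N̂ = 0,
  N(u, v) = r_vv · N̂ = 2/sqrt(64*u^2 + 4*v^2 + 1).
Evaluating at (u, v) = (1/2, 1/2):
  L = 4*sqrt(2)/3, M = 0, N = sqrt(2)/3.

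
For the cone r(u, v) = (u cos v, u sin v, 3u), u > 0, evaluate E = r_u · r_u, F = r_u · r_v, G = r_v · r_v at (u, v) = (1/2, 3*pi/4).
E = 10;  F = 0;  G = 1/4

Partials: r_u = (cos(v), sin(v), 3), r_v = (-u*sin(v), u*cos(v), 0). As functions of (u, v):
  E = r_u · r_u = 10,
  F = r_u · r_v = 0,
  G = r_v · r_v = u^2.
Evaluating at (u, v) = (1/2, 3*pi/4): E = 10, F = 0, G = 1/4.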